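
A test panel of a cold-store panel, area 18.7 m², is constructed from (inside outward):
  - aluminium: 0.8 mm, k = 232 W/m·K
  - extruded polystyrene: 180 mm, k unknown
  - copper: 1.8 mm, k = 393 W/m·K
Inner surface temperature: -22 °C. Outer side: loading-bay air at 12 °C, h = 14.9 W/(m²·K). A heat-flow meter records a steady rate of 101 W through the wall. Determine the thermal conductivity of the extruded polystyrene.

k ≈ 0.0289 W/(m·K)

Series thermal resistances:
R_aluminium = L/(kA) = 0.0008/(232×18.7) = 1.844×10^-7 K/W
R_copper = L/(kA) = 0.0018/(393×18.7) = 2.449×10^-7 K/W
R_outer film = 1/(h_o·A) = 1/(14.9×18.7) = 0.003589 K/W
Sum of known resistances R_other = 0.003589 K/W
Total R = ΔT/Q = 34/101 = 0.3366 K/W
R_extruded polystyrene = R_total − R_other = 0.333 K/W
k = L/(R·A) = 0.18/(0.333×18.7)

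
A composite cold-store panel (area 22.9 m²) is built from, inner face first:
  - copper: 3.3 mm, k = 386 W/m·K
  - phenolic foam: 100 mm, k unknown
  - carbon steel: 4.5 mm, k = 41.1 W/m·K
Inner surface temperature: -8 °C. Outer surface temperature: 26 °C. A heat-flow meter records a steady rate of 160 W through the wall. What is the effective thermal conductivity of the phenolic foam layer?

k ≈ 0.0206 W/(m·K)

Thermal resistances in series:
R_copper = L/(kA) = 0.0033/(386×22.9) = 3.733×10^-7 K/W
R_carbon steel = L/(kA) = 0.0045/(41.1×22.9) = 4.781×10^-6 K/W
Sum of known resistances R_other = 5.155×10^-6 K/W
Total R = ΔT/Q = 34/160 = 0.2125 K/W
R_phenolic foam = R_total − R_other = 0.2125 K/W
k = L/(R·A) = 0.1/(0.2125×22.9)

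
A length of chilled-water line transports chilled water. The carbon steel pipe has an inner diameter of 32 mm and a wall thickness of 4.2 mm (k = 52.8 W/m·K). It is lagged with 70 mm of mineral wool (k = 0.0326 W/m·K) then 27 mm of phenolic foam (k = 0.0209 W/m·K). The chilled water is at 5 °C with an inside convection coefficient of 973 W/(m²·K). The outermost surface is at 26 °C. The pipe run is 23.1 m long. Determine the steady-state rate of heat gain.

Cylindrical conduction, so R = ln(r₂/r₁)/(2πkL) per layer, in series:
R_inner film = 1/(h_i·2πr₁L) = 1/(973×2π×0.016×23.1) = 4.426×10^-4 K/W
R_carbon steel pipe wall = ln(20.2/16)/(2π×52.8×23.1) = 3.042×10^-5 K/W
R_mineral wool = ln(90.2/20.2)/(2π×0.0326×23.1) = 0.3162 K/W
R_phenolic foam = ln(117.2/90.2)/(2π×0.0209×23.1) = 0.08632 K/W
R_total = 0.403 K/W
Q = ΔT/R_total = 21/0.403

Q ≈ 52.1 W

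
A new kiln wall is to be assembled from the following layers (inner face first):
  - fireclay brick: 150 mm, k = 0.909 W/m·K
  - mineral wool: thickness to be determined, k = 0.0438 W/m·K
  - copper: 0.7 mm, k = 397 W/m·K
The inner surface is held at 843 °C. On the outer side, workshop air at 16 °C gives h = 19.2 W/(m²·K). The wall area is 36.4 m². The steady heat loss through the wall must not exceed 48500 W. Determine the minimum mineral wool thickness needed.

L ≈ 17.7 mm

Thermal resistances in series:
R_fireclay brick = L/(kA) = 0.15/(0.909×36.4) = 0.004533 K/W
R_copper = L/(kA) = 0.0007/(397×36.4) = 4.844×10^-8 K/W
R_outer film = 1/(h_o·A) = 1/(19.2×36.4) = 0.001431 K/W
Sum of the known resistances R_other = 0.005964 K/W
Required total resistance R_tot = ΔT/Q_allow = 827/48500 = 0.01705 K/W
R_mineral wool = R_tot − R_other = 0.01109 K/W
L = R·k·A = 0.01109×0.0438×36.4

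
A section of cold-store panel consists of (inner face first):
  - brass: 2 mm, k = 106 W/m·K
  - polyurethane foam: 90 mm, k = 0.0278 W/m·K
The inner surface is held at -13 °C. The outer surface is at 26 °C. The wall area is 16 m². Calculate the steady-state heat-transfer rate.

Q ≈ 193 W

Thermal resistances in series:
R_brass = L/(kA) = 0.002/(106×16) = 1.179×10^-6 K/W
R_polyurethane foam = L/(kA) = 0.09/(0.0278×16) = 0.2023 K/W
R_total = 0.2023 K/W
Q = ΔT / R_total = 39 / 0.2023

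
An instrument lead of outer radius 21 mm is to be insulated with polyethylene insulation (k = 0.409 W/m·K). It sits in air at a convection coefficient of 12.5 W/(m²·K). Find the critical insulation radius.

r_cr ≈ 32.7 mm

For a cylinder r_cr = k/h = 0.409/12.5
r_cr = 32.7 mm; since the bare radius (21 mm) is below r_cr, adding a thin layer of insulation will *increase* heat loss.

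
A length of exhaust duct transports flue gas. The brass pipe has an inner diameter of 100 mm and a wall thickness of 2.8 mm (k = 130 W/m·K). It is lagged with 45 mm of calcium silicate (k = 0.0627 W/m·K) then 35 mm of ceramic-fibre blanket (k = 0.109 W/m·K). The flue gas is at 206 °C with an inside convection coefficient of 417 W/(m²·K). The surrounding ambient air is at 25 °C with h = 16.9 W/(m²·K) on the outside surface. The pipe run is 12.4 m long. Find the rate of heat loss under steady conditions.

Q ≈ 1070 W

Cylindrical conduction, so R = ln(r₂/r₁)/(2πkL) per layer, in series:
R_inner film = 1/(h_i·2πr₁L) = 1/(417×2π×0.05×12.4) = 6.156×10^-4 K/W
R_brass pipe wall = ln(52.8/50)/(2π×130×12.4) = 5.38×10^-6 K/W
R_calcium silicate = ln(97.8/52.8)/(2π×0.0627×12.4) = 0.1262 K/W
R_ceramic-fibre blanket = ln(132.8/97.8)/(2π×0.109×12.4) = 0.03602 K/W
R_outer film = 1/(h_o·2πr_oL) = 1/(16.9×2π×0.1328×12.4) = 0.005719 K/W
R_total = 0.1685 K/W
Q = ΔT/R_total = 181/0.1685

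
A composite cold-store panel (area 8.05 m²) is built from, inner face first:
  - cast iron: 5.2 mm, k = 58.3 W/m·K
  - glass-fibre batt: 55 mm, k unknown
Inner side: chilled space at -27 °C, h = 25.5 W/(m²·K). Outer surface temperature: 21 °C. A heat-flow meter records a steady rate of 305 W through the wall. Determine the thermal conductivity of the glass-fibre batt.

Series thermal resistances:
R_inner film = 1/(h_i·A) = 1/(25.5×8.05) = 0.004872 K/W
R_cast iron = L/(kA) = 0.0052/(58.3×8.05) = 1.108×10^-5 K/W
Sum of known resistances R_other = 0.004883 K/W
Total R = ΔT/Q = 48/305 = 0.1574 K/W
R_glass-fibre batt = R_total − R_other = 0.1525 K/W
k = L/(R·A) = 0.055/(0.1525×8.05)

k ≈ 0.0448 W/(m·K)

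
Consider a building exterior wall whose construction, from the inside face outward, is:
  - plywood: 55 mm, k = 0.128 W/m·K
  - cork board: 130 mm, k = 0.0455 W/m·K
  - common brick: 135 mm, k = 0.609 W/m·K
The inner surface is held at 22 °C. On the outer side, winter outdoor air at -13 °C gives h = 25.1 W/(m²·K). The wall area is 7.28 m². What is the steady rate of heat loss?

Thermal resistances in series:
R_plywood = L/(kA) = 0.055/(0.128×7.28) = 0.05902 K/W
R_cork board = L/(kA) = 0.13/(0.0455×7.28) = 0.3925 K/W
R_common brick = L/(kA) = 0.135/(0.609×7.28) = 0.03045 K/W
R_outer film = 1/(h_o·A) = 1/(25.1×7.28) = 0.005473 K/W
R_total = 0.4874 K/W
Q = ΔT / R_total = 35 / 0.4874

Q ≈ 71.8 W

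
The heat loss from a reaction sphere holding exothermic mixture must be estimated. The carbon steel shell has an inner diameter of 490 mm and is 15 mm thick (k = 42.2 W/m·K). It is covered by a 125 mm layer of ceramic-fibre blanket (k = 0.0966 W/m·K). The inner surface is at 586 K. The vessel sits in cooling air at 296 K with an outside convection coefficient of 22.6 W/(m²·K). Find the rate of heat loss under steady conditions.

Q ≈ 275 W

For a spherical shell R = (1/r₁ − 1/r₂)/(4πk); film R = 1/(h·4πr²). In series:
R_carbon steel shell = (1/0.245 − 1/0.26)/(4π×42.2) = 4.44×10^-4 K/W
R_ceramic-fibre blanket = (1/0.26 − 1/0.385)/(4π×0.0966) = 1.029 K/W
R_outer film = 1/(h·4πr_o²) = 1/(22.6×4π×0.385²) = 0.02376 K/W
R_total = 1.053 K/W
Q = ΔT/R_total = 290/1.053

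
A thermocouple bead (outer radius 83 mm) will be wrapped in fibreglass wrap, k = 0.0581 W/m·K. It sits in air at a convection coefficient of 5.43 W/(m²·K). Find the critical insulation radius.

For a sphere r_cr = 2k/h = 2×0.0581/5.43
r_cr = 21.4 mm; since the bare radius (83 mm) is above r_cr, any added insulation will reduce heat loss.

r_cr ≈ 21.4 mm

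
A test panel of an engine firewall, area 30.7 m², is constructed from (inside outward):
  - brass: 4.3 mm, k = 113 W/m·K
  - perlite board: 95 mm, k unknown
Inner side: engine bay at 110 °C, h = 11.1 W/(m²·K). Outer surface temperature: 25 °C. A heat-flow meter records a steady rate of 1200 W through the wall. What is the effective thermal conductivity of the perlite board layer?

k ≈ 0.0456 W/(m·K)

Using the resistance-network approach (series):
R_inner film = 1/(h_i·A) = 1/(11.1×30.7) = 0.002935 K/W
R_brass = L/(kA) = 0.0043/(113×30.7) = 1.24×10^-6 K/W
Sum of known resistances R_other = 0.002936 K/W
Total R = ΔT/Q = 85/1200 = 0.07083 K/W
R_perlite board = R_total − R_other = 0.0679 K/W
k = L/(R·A) = 0.095/(0.0679×30.7)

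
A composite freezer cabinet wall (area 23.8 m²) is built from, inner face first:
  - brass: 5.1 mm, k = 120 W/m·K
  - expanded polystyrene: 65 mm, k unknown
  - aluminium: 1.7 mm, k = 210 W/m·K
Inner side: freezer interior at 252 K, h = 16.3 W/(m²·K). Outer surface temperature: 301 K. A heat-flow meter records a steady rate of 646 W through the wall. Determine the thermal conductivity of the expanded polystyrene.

Model the wall as resistances in series:
R_inner film = 1/(h_i·A) = 1/(16.3×23.8) = 0.002578 K/W
R_brass = L/(kA) = 0.0051/(120×23.8) = 1.786×10^-6 K/W
R_aluminium = L/(kA) = 0.0017/(210×23.8) = 3.401×10^-7 K/W
Sum of known resistances R_other = 0.00258 K/W
Total R = ΔT/Q = 49/646 = 0.07585 K/W
R_expanded polystyrene = R_total − R_other = 0.07327 K/W
k = L/(R·A) = 0.065/(0.07327×23.8)

k ≈ 0.0373 W/(m·K)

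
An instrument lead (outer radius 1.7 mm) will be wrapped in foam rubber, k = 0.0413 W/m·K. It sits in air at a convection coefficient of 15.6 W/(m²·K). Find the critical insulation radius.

r_cr ≈ 2.65 mm

For a cylinder r_cr = k/h = 0.0413/15.6
r_cr = 2.65 mm; since the bare radius (1.7 mm) is below r_cr, adding a thin layer of insulation will *increase* heat loss.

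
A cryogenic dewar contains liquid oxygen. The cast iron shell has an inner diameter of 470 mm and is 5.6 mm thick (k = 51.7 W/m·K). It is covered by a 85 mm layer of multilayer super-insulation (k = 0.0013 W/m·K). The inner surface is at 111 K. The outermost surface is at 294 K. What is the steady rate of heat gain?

Q ≈ 2.76 W

Each spherical layer contributes R = (1/r_i − 1/r_o)/(4πk):
R_cast iron shell = (1/0.235 − 1/0.2406)/(4π×51.7) = 1.524×10^-4 K/W
R_multilayer super-insulation = (1/0.2406 − 1/0.3256)/(4π×0.0013) = 66.42 K/W
R_total = 66.42 K/W
Q = ΔT/R_total = 183/66.42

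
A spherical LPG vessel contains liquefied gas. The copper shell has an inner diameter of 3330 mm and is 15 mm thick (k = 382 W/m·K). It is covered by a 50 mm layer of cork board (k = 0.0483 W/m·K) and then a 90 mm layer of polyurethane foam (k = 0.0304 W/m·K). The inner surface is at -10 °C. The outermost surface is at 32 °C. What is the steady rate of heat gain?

Spherical conduction: R = (1/r_in − 1/r_out)/(4πk) per layer; series-sum.
R_copper shell = (1/1.665 − 1/1.68)/(4π×382) = 1.117×10^-6 K/W
R_cork board = (1/1.68 − 1/1.73)/(4π×0.0483) = 0.02834 K/W
R_polyurethane foam = (1/1.73 − 1/1.82)/(4π×0.0304) = 0.07482 K/W
R_total = 0.1032 K/W
Q = ΔT/R_total = 42/0.1032

Q ≈ 407 W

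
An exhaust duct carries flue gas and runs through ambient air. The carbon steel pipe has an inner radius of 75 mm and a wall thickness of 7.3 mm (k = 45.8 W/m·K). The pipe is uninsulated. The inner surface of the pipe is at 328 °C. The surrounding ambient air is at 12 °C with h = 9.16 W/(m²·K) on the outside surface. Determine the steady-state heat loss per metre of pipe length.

Treating each annulus and film as a series resistance:
R_carbon steel pipe wall = ln(82.3/75)/(2π×45.8×1) = 3.228×10^-4 K/W
R_outer film = 1/(h_o·2πr_oL) = 1/(9.16×2π×0.0823×1) = 0.2111 K/W
R_total = 0.2114 K/W
Q = ΔT/R_total = 316/0.2114

q′ ≈ 1490 W/m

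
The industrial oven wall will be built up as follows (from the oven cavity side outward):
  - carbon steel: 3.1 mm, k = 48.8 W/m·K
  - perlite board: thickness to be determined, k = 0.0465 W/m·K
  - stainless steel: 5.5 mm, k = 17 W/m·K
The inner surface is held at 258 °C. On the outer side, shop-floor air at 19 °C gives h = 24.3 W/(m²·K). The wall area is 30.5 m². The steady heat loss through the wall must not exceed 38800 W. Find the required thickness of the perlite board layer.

L ≈ 6.8 mm

Model the wall as resistances in series:
R_carbon steel = L/(kA) = 0.0031/(48.8×30.5) = 2.083×10^-6 K/W
R_stainless steel = L/(kA) = 0.0055/(17×30.5) = 1.061×10^-5 K/W
R_outer film = 1/(h_o·A) = 1/(24.3×30.5) = 0.001349 K/W
Sum of the known resistances R_other = 0.001362 K/W
Required total resistance R_tot = ΔT/Q_allow = 239/38800 = 0.00616 K/W
R_perlite board = R_tot − R_other = 0.004798 K/W
L = R·k·A = 0.004798×0.0465×30.5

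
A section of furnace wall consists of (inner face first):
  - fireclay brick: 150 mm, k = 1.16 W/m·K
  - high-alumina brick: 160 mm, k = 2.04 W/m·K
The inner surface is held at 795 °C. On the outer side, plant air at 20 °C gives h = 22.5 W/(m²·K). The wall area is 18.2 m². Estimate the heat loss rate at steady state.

Q ≈ 55900 W

Using the resistance-network approach (series):
R_fireclay brick = L/(kA) = 0.15/(1.16×18.2) = 0.007105 K/W
R_high-alumina brick = L/(kA) = 0.16/(2.04×18.2) = 0.004309 K/W
R_outer film = 1/(h_o·A) = 1/(22.5×18.2) = 0.002442 K/W
R_total = 0.01386 K/W
Q = ΔT / R_total = 775 / 0.01386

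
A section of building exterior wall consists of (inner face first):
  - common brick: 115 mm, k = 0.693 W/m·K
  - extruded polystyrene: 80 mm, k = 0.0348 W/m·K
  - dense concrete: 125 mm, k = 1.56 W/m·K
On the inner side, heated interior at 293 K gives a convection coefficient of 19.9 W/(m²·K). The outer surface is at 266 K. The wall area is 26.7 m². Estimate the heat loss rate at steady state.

Series thermal resistances:
R_inner film = 1/(h_i·A) = 1/(19.9×26.7) = 0.001882 K/W
R_common brick = L/(kA) = 0.115/(0.693×26.7) = 0.006215 K/W
R_extruded polystyrene = L/(kA) = 0.08/(0.0348×26.7) = 0.0861 K/W
R_dense concrete = L/(kA) = 0.125/(1.56×26.7) = 0.003001 K/W
R_total = 0.0972 K/W
Q = ΔT / R_total = 27 / 0.0972

Q ≈ 278 W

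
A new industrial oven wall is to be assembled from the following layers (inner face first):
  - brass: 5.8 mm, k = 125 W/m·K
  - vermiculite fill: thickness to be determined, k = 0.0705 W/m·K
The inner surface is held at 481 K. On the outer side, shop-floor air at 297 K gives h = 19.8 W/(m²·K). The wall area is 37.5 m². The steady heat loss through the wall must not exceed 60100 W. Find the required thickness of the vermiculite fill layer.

L ≈ 4.53 mm

Model the wall as resistances in series:
R_brass = L/(kA) = 0.0058/(125×37.5) = 1.237×10^-6 K/W
R_outer film = 1/(h_o·A) = 1/(19.8×37.5) = 0.001347 K/W
Sum of the known resistances R_other = 0.001348 K/W
Required total resistance R_tot = ΔT/Q_allow = 184/60100 = 0.003062 K/W
R_vermiculite fill = R_tot − R_other = 0.001714 K/W
L = R·k·A = 0.001714×0.0705×37.5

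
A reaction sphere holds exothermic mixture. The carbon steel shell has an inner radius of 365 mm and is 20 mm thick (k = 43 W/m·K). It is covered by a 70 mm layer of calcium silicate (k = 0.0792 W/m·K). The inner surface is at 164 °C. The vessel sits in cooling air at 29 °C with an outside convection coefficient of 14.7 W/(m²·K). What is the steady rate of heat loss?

For a spherical shell R = (1/r₁ − 1/r₂)/(4πk); film R = 1/(h·4πr²). In series:
R_carbon steel shell = (1/0.365 − 1/0.385)/(4π×43) = 2.634×10^-4 K/W
R_calcium silicate = (1/0.385 − 1/0.455)/(4π×0.0792) = 0.4015 K/W
R_outer film = 1/(h·4πr_o²) = 1/(14.7×4π×0.455²) = 0.02615 K/W
R_total = 0.4279 K/W
Q = ΔT/R_total = 135/0.4279

Q ≈ 315 W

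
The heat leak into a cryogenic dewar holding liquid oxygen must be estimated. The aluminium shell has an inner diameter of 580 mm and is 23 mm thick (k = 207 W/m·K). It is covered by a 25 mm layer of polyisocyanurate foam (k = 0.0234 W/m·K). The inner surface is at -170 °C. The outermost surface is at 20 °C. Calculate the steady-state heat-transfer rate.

Q ≈ 236 W

Radial (spherical) resistances in series:
R_aluminium shell = (1/0.29 − 1/0.313)/(4π×207) = 9.741×10^-5 K/W
R_polyisocyanurate foam = (1/0.313 − 1/0.338)/(4π×0.0234) = 0.8036 K/W
R_total = 0.8037 K/W
Q = ΔT/R_total = 190/0.8037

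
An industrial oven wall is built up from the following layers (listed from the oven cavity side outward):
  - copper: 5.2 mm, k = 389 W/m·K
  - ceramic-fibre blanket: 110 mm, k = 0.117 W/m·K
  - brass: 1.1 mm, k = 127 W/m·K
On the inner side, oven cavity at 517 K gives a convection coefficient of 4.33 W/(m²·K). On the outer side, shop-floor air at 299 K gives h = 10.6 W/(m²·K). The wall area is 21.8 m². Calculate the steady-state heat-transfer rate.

Q ≈ 3760 W

Treating each layer as a thermal resistance in series:
R_inner film = 1/(h_i·A) = 1/(4.33×21.8) = 0.01059 K/W
R_copper = L/(kA) = 0.0052/(389×21.8) = 6.132×10^-7 K/W
R_ceramic-fibre blanket = L/(kA) = 0.11/(0.117×21.8) = 0.04313 K/W
R_brass = L/(kA) = 0.0011/(127×21.8) = 3.973×10^-7 K/W
R_outer film = 1/(h_o·A) = 1/(10.6×21.8) = 0.004328 K/W
R_total = 0.05805 K/W
Q = ΔT / R_total = 218 / 0.05805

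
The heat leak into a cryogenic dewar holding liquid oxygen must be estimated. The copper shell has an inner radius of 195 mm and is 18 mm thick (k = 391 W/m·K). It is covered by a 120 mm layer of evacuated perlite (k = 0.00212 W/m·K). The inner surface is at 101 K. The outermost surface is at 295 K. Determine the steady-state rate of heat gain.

Q ≈ 3.05 W

For a spherical shell R = (1/r₁ − 1/r₂)/(4πk); film R = 1/(h·4πr²). In series:
R_copper shell = (1/0.195 − 1/0.213)/(4π×391) = 8.82×10^-5 K/W
R_evacuated perlite = (1/0.213 − 1/0.333)/(4π×0.00212) = 63.51 K/W
R_total = 63.51 K/W
Q = ΔT/R_total = 194/63.51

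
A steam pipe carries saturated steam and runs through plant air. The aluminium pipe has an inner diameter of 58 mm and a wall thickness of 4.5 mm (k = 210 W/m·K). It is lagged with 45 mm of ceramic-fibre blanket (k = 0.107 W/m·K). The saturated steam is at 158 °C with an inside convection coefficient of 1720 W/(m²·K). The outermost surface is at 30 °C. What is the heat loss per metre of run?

For a radial system each layer contributes R = ln(r_out/r_in)/(2πkL); films add R = 1/(hA).
R_inner film = 1/(h_i·2πr₁L) = 1/(1720×2π×0.029×1) = 0.003191 K/W
R_aluminium pipe wall = ln(33.5/29)/(2π×210×1) = 1.093×10^-4 K/W
R_ceramic-fibre blanket = ln(78.5/33.5)/(2π×0.107×1) = 1.267 K/W
R_total = 1.27 K/W
Q = ΔT/R_total = 128/1.27

q′ ≈ 101 W/m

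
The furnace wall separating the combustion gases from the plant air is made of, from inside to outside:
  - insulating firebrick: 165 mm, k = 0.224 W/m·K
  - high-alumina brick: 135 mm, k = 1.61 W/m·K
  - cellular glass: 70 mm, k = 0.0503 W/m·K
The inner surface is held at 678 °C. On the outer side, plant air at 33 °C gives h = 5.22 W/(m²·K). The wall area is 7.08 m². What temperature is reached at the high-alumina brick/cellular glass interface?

Using the resistance-network approach (series):
R_insulating firebrick = L/(kA) = 0.165/(0.224×7.08) = 0.104 K/W
R_high-alumina brick = L/(kA) = 0.135/(1.61×7.08) = 0.01184 K/W
R_cellular glass = L/(kA) = 0.07/(0.0503×7.08) = 0.1966 K/W
R_outer film = 1/(h_o·A) = 1/(5.22×7.08) = 0.02706 K/W
R_total = 0.3395 K/W;  Q = ΔT/R_total = 645/0.3395 = 1900 W
T_interface = T_inner − Q·ΣR(inner→interface) = 678 − 1900×0.1159

T ≈ 458 °C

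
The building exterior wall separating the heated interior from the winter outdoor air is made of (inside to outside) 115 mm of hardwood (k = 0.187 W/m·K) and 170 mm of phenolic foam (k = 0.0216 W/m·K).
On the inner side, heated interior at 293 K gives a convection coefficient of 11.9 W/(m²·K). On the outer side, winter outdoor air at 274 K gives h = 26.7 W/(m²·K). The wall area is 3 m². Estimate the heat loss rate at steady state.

Model the wall as resistances in series:
R_inner film = 1/(h_i·A) = 1/(11.9×3) = 0.02801 K/W
R_hardwood = L/(kA) = 0.115/(0.187×3) = 0.205 K/W
R_phenolic foam = L/(kA) = 0.17/(0.0216×3) = 2.623 K/W
R_outer film = 1/(h_o·A) = 1/(26.7×3) = 0.01248 K/W
R_total = 2.869 K/W
Q = ΔT / R_total = 19 / 2.869

Q ≈ 6.62 W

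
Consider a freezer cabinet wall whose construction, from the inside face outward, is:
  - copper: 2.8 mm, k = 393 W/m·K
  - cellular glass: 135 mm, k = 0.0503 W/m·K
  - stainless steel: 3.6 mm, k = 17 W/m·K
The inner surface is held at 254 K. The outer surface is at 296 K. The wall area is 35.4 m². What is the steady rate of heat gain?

Q ≈ 554 W

Model the wall as resistances in series:
R_copper = L/(kA) = 0.0028/(393×35.4) = 2.013×10^-7 K/W
R_cellular glass = L/(kA) = 0.135/(0.0503×35.4) = 0.07582 K/W
R_stainless steel = L/(kA) = 0.0036/(17×35.4) = 5.982×10^-6 K/W
R_total = 0.07582 K/W
Q = ΔT / R_total = 42 / 0.07582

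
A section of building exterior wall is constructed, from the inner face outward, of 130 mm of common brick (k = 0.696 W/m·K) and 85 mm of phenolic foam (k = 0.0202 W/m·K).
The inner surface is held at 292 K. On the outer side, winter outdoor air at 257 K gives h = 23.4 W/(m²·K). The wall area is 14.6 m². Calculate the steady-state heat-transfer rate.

Series thermal resistances:
R_common brick = L/(kA) = 0.13/(0.696×14.6) = 0.01279 K/W
R_phenolic foam = L/(kA) = 0.085/(0.0202×14.6) = 0.2882 K/W
R_outer film = 1/(h_o·A) = 1/(23.4×14.6) = 0.002927 K/W
R_total = 0.3039 K/W
Q = ΔT / R_total = 35 / 0.3039

Q ≈ 115 W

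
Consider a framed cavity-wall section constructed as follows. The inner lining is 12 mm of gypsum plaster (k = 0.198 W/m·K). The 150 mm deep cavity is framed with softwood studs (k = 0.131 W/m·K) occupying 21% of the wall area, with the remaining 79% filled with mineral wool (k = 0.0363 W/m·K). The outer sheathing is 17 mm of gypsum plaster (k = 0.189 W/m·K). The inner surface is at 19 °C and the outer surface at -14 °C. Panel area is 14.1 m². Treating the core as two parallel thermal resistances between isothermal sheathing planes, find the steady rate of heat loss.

Sheathing layers in series; stud and cavity paths in parallel between them.
R_inner = 0.012/(0.198×14.1) = 0.004298 K/W
R_stud  = 0.15/(0.131×0.21×14.1) = 0.3867 K/W
R_cav   = 0.15/(0.0363×0.79×14.1) = 0.371 K/W
1/R_core = 1/R_stud + 1/R_cav → R_core = 0.1893 K/W
R_outer = 0.017/(0.189×14.1) = 0.006379 K/W
R_total = 0.2 K/W
Q = ΔT/R_total = 33/0.2

Q ≈ 165 W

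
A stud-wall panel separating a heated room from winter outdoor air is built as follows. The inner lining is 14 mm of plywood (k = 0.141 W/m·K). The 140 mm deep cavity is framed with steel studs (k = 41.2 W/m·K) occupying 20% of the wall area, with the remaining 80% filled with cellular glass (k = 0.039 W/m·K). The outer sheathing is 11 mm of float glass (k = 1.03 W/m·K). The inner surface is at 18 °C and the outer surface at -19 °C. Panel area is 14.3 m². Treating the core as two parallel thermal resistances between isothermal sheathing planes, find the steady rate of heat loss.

Sheathing layers in series; stud and cavity paths in parallel between them.
R_inner = 0.014/(0.141×14.3) = 0.006943 K/W
R_stud  = 0.14/(41.2×0.2×14.3) = 0.001188 K/W
R_cav   = 0.14/(0.039×0.8×14.3) = 0.3138 K/W
1/R_core = 1/R_stud + 1/R_cav → R_core = 0.001184 K/W
R_outer = 0.011/(1.03×14.3) = 7.468×10^-4 K/W
R_total = 0.008874 K/W
Q = ΔT/R_total = 37/0.008874

Q ≈ 4170 W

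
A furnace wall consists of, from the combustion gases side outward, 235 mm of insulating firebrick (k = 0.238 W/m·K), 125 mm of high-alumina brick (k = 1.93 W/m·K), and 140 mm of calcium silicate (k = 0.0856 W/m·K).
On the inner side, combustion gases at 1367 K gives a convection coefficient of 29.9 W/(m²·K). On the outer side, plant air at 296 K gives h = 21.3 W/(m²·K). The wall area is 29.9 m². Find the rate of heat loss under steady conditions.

Q ≈ 11600 W

Model the wall as resistances in series:
R_inner film = 1/(h_i·A) = 1/(29.9×29.9) = 0.001119 K/W
R_insulating firebrick = L/(kA) = 0.235/(0.238×29.9) = 0.03302 K/W
R_high-alumina brick = L/(kA) = 0.125/(1.93×29.9) = 0.002166 K/W
R_calcium silicate = L/(kA) = 0.14/(0.0856×29.9) = 0.0547 K/W
R_outer film = 1/(h_o·A) = 1/(21.3×29.9) = 0.00157 K/W
R_total = 0.09258 K/W
Q = ΔT / R_total = 1071 / 0.09258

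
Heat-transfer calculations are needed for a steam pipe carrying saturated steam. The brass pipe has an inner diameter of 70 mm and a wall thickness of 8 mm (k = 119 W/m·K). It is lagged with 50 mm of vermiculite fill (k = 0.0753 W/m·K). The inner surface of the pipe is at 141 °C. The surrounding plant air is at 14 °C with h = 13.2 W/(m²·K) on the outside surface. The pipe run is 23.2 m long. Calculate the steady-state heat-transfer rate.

Q ≈ 1670 W

Per-layer cylindrical resistances, series-summed:
R_brass pipe wall = ln(43/35)/(2π×119×23.2) = 1.187×10^-5 K/W
R_vermiculite fill = ln(93/43)/(2π×0.0753×23.2) = 0.07028 K/W
R_outer film = 1/(h_o·2πr_oL) = 1/(13.2×2π×0.093×23.2) = 0.005588 K/W
R_total = 0.07588 K/W
Q = ΔT/R_total = 127/0.07588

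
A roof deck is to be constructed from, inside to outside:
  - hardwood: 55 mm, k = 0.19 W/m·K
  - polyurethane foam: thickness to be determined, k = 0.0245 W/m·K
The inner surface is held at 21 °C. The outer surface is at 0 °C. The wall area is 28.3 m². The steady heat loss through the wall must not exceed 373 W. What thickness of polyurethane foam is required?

L ≈ 31.9 mm

Series thermal resistances:
R_hardwood = L/(kA) = 0.055/(0.19×28.3) = 0.01023 K/W
Sum of the known resistances R_other = 0.01023 K/W
Required total resistance R_tot = ΔT/Q_allow = 21/373 = 0.0563 K/W
R_polyurethane foam = R_tot − R_other = 0.04607 K/W
L = R·k·A = 0.04607×0.0245×28.3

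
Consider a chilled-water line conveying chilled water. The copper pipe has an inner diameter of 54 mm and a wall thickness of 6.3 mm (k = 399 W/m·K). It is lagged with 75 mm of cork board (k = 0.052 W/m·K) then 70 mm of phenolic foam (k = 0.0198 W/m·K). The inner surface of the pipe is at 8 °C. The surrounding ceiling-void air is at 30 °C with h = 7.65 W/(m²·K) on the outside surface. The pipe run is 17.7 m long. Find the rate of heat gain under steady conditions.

Q ≈ 50.3 W

Radial resistances (cylindrical: R_cond = ln(r_o/r_i)/(2πkL), R_conv = 1/(h·2πrL)):
R_copper pipe wall = ln(33.3/27)/(2π×399×17.7) = 4.726×10^-6 K/W
R_cork board = ln(108.3/33.3)/(2π×0.052×17.7) = 0.2039 K/W
R_phenolic foam = ln(178.3/108.3)/(2π×0.0198×17.7) = 0.2264 K/W
R_outer film = 1/(h_o·2πr_oL) = 1/(7.65×2π×0.1783×17.7) = 0.006592 K/W
R_total = 0.4369 K/W
Q = ΔT/R_total = 22/0.4369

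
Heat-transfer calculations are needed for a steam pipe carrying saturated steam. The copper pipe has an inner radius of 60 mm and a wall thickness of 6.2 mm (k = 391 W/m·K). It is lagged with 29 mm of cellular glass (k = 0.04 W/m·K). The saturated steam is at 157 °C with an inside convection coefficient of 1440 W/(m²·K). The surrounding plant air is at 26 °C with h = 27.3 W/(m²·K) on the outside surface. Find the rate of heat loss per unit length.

Cylindrical conduction, so R = ln(r₂/r₁)/(2πkL) per layer, in series:
R_inner film = 1/(h_i·2πr₁L) = 1/(1440×2π×0.06×1) = 0.001842 K/W
R_copper pipe wall = ln(66.2/60)/(2π×391×1) = 4.003×10^-5 K/W
R_cellular glass = ln(95.2/66.2)/(2π×0.04×1) = 1.446 K/W
R_outer film = 1/(h_o·2πr_oL) = 1/(27.3×2π×0.0952×1) = 0.06124 K/W
R_total = 1.509 K/W
Q = ΔT/R_total = 131/1.509

q′ ≈ 86.8 W/m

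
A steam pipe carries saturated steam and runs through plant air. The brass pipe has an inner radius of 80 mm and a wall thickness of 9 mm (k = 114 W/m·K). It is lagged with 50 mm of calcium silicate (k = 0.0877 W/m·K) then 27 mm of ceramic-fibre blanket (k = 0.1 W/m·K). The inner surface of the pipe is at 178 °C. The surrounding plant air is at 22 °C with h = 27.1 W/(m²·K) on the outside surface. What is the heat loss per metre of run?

Per-layer cylindrical resistances, series-summed:
R_brass pipe wall = ln(89/80)/(2π×114×1) = 1.488×10^-4 K/W
R_calcium silicate = ln(139/89)/(2π×0.0877×1) = 0.8091 K/W
R_ceramic-fibre blanket = ln(166/139)/(2π×0.1×1) = 0.2825 K/W
R_outer film = 1/(h_o·2πr_oL) = 1/(27.1×2π×0.166×1) = 0.03538 K/W
R_total = 1.127 K/W
Q = ΔT/R_total = 156/1.127

q′ ≈ 138 W/m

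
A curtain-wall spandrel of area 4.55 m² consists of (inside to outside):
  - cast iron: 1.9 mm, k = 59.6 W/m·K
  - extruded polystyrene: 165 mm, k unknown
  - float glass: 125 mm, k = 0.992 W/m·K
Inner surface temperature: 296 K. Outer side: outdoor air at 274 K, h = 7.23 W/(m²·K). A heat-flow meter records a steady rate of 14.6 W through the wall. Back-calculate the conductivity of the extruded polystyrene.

Thermal resistances in series:
R_cast iron = L/(kA) = 0.0019/(59.6×4.55) = 7.006×10^-6 K/W
R_float glass = L/(kA) = 0.125/(0.992×4.55) = 0.02769 K/W
R_outer film = 1/(h_o·A) = 1/(7.23×4.55) = 0.0304 K/W
Sum of known resistances R_other = 0.0581 K/W
Total R = ΔT/Q = 22/14.6 = 1.507 K/W
R_extruded polystyrene = R_total − R_other = 1.449 K/W
k = L/(R·A) = 0.165/(1.449×4.55)

k ≈ 0.025 W/(m·K)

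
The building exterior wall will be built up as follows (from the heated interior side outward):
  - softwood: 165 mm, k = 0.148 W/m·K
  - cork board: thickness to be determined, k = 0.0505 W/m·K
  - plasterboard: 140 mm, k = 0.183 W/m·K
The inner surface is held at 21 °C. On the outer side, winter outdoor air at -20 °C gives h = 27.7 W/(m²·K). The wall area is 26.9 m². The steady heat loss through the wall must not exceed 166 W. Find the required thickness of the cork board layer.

Model the wall as resistances in series:
R_softwood = L/(kA) = 0.165/(0.148×26.9) = 0.04144 K/W
R_plasterboard = L/(kA) = 0.14/(0.183×26.9) = 0.02844 K/W
R_outer film = 1/(h_o·A) = 1/(27.7×26.9) = 0.001342 K/W
Sum of the known resistances R_other = 0.07123 K/W
Required total resistance R_tot = ΔT/Q_allow = 41/166 = 0.247 K/W
R_cork board = R_tot − R_other = 0.1758 K/W
L = R·k·A = 0.1758×0.0505×26.9

L ≈ 239 mm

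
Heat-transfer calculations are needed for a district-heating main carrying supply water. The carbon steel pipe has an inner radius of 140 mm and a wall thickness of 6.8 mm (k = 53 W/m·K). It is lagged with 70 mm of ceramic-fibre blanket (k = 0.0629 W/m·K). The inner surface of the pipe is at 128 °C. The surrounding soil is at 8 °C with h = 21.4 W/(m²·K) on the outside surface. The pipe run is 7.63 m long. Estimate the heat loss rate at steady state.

Q ≈ 897 W

Per-layer cylindrical resistances, series-summed:
R_carbon steel pipe wall = ln(146.8/140)/(2π×53×7.63) = 1.867×10^-5 K/W
R_ceramic-fibre blanket = ln(216.8/146.8)/(2π×0.0629×7.63) = 0.1293 K/W
R_outer film = 1/(h_o·2πr_oL) = 1/(21.4×2π×0.2168×7.63) = 0.004496 K/W
R_total = 0.1338 K/W
Q = ΔT/R_total = 120/0.1338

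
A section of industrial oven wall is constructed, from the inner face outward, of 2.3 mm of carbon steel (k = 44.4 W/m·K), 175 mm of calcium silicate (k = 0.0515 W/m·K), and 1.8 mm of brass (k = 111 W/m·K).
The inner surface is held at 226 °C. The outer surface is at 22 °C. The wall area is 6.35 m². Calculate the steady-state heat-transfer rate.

Series thermal resistances:
R_carbon steel = L/(kA) = 0.0023/(44.4×6.35) = 8.158×10^-6 K/W
R_calcium silicate = L/(kA) = 0.175/(0.0515×6.35) = 0.5351 K/W
R_brass = L/(kA) = 0.0018/(111×6.35) = 2.554×10^-6 K/W
R_total = 0.5351 K/W
Q = ΔT / R_total = 204 / 0.5351

Q ≈ 381 W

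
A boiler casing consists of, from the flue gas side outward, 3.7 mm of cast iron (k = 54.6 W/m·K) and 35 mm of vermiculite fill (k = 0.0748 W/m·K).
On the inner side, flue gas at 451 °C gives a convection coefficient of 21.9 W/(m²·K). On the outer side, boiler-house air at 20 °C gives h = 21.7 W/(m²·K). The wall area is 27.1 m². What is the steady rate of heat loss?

Thermal resistances in series:
R_inner film = 1/(h_i·A) = 1/(21.9×27.1) = 0.001685 K/W
R_cast iron = L/(kA) = 0.0037/(54.6×27.1) = 2.501×10^-6 K/W
R_vermiculite fill = L/(kA) = 0.035/(0.0748×27.1) = 0.01727 K/W
R_outer film = 1/(h_o·A) = 1/(21.7×27.1) = 0.0017 K/W
R_total = 0.02065 K/W
Q = ΔT / R_total = 431 / 0.02065

Q ≈ 20900 W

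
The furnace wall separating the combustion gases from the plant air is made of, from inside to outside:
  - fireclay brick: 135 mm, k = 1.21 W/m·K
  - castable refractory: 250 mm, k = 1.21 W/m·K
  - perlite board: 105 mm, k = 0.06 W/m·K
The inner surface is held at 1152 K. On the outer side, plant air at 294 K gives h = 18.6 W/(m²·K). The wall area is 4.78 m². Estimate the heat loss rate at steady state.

Q ≈ 1930 W

Model the wall as resistances in series:
R_fireclay brick = L/(kA) = 0.135/(1.21×4.78) = 0.02334 K/W
R_castable refractory = L/(kA) = 0.25/(1.21×4.78) = 0.04322 K/W
R_perlite board = L/(kA) = 0.105/(0.06×4.78) = 0.3661 K/W
R_outer film = 1/(h_o·A) = 1/(18.6×4.78) = 0.01125 K/W
R_total = 0.4439 K/W
Q = ΔT / R_total = 858 / 0.4439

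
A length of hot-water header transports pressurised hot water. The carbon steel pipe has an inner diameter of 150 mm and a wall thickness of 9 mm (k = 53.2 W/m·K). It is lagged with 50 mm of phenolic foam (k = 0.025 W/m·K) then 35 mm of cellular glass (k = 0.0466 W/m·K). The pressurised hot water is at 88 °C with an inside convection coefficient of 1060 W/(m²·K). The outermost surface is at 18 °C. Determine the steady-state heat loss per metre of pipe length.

q′ ≈ 18.6 W/m

Cylindrical conduction, so R = ln(r₂/r₁)/(2πkL) per layer, in series:
R_inner film = 1/(h_i·2πr₁L) = 1/(1060×2π×0.075×1) = 0.002002 K/W
R_carbon steel pipe wall = ln(84/75)/(2π×53.2×1) = 3.39×10^-4 K/W
R_phenolic foam = ln(134/84)/(2π×0.025×1) = 2.973 K/W
R_cellular glass = ln(169/134)/(2π×0.0466×1) = 0.7926 K/W
R_total = 3.768 K/W
Q = ΔT/R_total = 70/3.768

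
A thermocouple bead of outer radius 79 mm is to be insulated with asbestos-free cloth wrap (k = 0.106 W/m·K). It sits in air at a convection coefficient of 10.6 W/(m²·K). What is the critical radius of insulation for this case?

For a sphere r_cr = 2k/h = 2×0.106/10.6
r_cr = 20 mm; since the bare radius (79 mm) is above r_cr, any added insulation will reduce heat loss.

r_cr ≈ 20 mm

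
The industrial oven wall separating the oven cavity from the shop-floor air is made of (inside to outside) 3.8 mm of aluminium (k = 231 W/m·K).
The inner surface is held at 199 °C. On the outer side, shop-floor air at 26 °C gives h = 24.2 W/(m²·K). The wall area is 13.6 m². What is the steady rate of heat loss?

Q ≈ 56900 W

Thermal resistances in series:
R_aluminium = L/(kA) = 0.0038/(231×13.6) = 1.21×10^-6 K/W
R_outer film = 1/(h_o·A) = 1/(24.2×13.6) = 0.003038 K/W
R_total = 0.00304 K/W
Q = ΔT / R_total = 173 / 0.00304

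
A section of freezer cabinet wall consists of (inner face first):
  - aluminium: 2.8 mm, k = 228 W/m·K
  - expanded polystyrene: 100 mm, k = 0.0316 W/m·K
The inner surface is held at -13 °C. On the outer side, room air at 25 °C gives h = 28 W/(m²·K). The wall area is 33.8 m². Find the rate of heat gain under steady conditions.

Q ≈ 401 W

Thermal resistances in series:
R_aluminium = L/(kA) = 0.0028/(228×33.8) = 3.633×10^-7 K/W
R_expanded polystyrene = L/(kA) = 0.1/(0.0316×33.8) = 0.09363 K/W
R_outer film = 1/(h_o·A) = 1/(28×33.8) = 0.001057 K/W
R_total = 0.09468 K/W
Q = ΔT / R_total = 38 / 0.09468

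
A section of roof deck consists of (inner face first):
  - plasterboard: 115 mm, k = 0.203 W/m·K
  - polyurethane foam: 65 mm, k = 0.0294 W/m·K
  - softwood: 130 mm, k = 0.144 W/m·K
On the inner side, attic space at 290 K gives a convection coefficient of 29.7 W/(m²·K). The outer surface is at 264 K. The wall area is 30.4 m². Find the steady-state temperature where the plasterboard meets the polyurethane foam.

T ≈ 286 K

Using the resistance-network approach (series):
R_inner film = 1/(h_i·A) = 1/(29.7×30.4) = 0.001108 K/W
R_plasterboard = L/(kA) = 0.115/(0.203×30.4) = 0.01863 K/W
R_polyurethane foam = L/(kA) = 0.065/(0.0294×30.4) = 0.07273 K/W
R_softwood = L/(kA) = 0.13/(0.144×30.4) = 0.0297 K/W
R_total = 0.1222 K/W;  Q = ΔT/R_total = 26/0.1222 = 212.8 W
T_interface = T_inner − Q·ΣR(inner→interface) = 290 − 213×0.01974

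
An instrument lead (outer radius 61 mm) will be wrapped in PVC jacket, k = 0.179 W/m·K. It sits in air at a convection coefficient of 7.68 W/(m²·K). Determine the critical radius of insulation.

For a cylinder r_cr = k/h = 0.179/7.68
r_cr = 23.3 mm; since the bare radius (61 mm) is above r_cr, any added insulation will reduce heat loss.

r_cr ≈ 23.3 mm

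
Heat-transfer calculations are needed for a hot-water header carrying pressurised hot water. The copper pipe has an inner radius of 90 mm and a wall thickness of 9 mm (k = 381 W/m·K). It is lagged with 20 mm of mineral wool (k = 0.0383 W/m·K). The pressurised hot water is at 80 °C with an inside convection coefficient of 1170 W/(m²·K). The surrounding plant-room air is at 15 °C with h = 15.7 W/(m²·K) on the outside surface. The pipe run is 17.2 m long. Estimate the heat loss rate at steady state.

Radial resistances (cylindrical: R_cond = ln(r_o/r_i)/(2πkL), R_conv = 1/(h·2πrL)):
R_inner film = 1/(h_i·2πr₁L) = 1/(1170×2π×0.09×17.2) = 8.787×10^-5 K/W
R_copper pipe wall = ln(99/90)/(2π×381×17.2) = 2.315×10^-6 K/W
R_mineral wool = ln(119/99)/(2π×0.0383×17.2) = 0.04445 K/W
R_outer film = 1/(h_o·2πr_oL) = 1/(15.7×2π×0.119×17.2) = 0.004953 K/W
R_total = 0.0495 K/W
Q = ΔT/R_total = 65/0.0495

Q ≈ 1310 W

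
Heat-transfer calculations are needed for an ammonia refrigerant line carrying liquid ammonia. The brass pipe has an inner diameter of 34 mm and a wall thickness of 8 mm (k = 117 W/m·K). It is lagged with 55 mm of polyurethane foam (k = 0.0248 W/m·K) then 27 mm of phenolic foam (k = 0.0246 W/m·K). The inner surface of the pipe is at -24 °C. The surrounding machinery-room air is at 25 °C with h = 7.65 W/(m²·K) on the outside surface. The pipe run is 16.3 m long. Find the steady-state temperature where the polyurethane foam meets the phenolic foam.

Treating each annulus and film as a series resistance:
R_brass pipe wall = ln(25/17)/(2π×117×16.3) = 3.219×10^-5 K/W
R_polyurethane foam = ln(80/25)/(2π×0.0248×16.3) = 0.4579 K/W
R_phenolic foam = ln(107/80)/(2π×0.0246×16.3) = 0.1154 K/W
R_outer film = 1/(h_o·2πr_oL) = 1/(7.65×2π×0.107×16.3) = 0.01193 K/W
R_total = 0.5853 K/W
Q = ΔT/R_total = 49/0.5853
Q = 83.7 W
T_interface = T_inner + Q·ΣR(inner→interface) = -24 + 83.7×0.458

T ≈ 14.3 °C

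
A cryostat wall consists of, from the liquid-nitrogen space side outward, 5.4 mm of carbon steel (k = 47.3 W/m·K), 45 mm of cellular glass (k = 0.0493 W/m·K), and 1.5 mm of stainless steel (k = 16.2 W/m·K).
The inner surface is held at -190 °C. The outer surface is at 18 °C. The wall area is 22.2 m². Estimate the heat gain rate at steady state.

Q ≈ 5060 W

Model the wall as resistances in series:
R_carbon steel = L/(kA) = 0.0054/(47.3×22.2) = 5.143×10^-6 K/W
R_cellular glass = L/(kA) = 0.045/(0.0493×22.2) = 0.04112 K/W
R_stainless steel = L/(kA) = 0.0015/(16.2×22.2) = 4.171×10^-6 K/W
R_total = 0.04113 K/W
Q = ΔT / R_total = 208 / 0.04113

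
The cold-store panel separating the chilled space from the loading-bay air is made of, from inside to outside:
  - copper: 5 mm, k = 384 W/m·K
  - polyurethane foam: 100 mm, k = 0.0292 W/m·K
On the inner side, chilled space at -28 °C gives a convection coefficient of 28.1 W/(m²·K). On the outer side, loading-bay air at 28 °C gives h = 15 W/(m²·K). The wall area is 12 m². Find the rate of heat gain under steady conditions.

Q ≈ 191 W

Thermal resistances in series:
R_inner film = 1/(h_i·A) = 1/(28.1×12) = 0.002966 K/W
R_copper = L/(kA) = 0.005/(384×12) = 1.085×10^-6 K/W
R_polyurethane foam = L/(kA) = 0.1/(0.0292×12) = 0.2854 K/W
R_outer film = 1/(h_o·A) = 1/(15×12) = 0.005556 K/W
R_total = 0.2939 K/W
Q = ΔT / R_total = 56 / 0.2939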